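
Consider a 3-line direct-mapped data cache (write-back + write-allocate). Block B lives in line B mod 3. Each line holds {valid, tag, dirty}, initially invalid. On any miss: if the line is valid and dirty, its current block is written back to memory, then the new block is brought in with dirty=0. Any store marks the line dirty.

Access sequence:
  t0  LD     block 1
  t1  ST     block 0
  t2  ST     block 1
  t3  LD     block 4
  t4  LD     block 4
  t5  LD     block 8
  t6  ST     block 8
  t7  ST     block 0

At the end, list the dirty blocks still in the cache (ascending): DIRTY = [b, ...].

0: R B1 -> L1 miss  d=-]
1: W B0 -> L0 miss  d=D]
2: W B1 -> L1 hit  d=D]
3: R B4 -> L1 miss wb->B1  d=-]
4: R B4 -> L1 hit  d=-]
5: R B8 -> L2 miss  d=-]
6: W B8 -> L2 hit  d=D]
7: W B0 -> L0 hit  d=D]

DIRTY = [0, 8]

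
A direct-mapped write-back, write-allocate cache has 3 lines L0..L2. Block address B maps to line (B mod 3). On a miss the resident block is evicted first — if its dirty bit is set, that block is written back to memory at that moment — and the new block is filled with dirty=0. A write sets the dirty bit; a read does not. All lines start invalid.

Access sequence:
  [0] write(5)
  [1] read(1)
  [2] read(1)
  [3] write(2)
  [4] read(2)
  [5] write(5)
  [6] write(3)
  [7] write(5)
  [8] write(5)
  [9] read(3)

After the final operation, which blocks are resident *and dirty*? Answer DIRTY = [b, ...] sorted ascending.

DIRTY = [3, 5]

  0 | W B5 → L2 miss [D]
  1 | R B1 → L1 miss [-]
  2 | R B1 → L1 hit [-]
  3 | W B2 → L2 miss wb→B5 [D]
  4 | R B2 → L2 hit [D]
  5 | W B5 → L2 miss wb→B2 [D]
  6 | W B3 → L0 miss [D]
  7 | W B5 → L2 hit [D]
  8 | W B5 → L2 hit [D]
  9 | R B3 → L0 hit [D]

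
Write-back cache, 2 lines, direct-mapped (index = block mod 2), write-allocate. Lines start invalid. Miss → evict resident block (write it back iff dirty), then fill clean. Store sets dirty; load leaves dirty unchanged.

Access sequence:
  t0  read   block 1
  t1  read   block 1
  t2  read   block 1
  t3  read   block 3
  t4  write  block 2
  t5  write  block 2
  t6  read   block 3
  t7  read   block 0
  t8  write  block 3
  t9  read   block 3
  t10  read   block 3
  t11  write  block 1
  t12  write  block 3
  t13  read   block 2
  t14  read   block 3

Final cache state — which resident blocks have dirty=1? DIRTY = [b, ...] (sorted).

0: R B1 → L1 miss [-]
1: R B1 → L1 hit [-]
2: R B1 → L1 hit [-]
3: R B3 → L1 miss [-]
4: W B2 → L0 miss [D]
5: W B2 → L0 hit [D]
6: R B3 → L1 hit [-]
7: R B0 → L0 miss wb→B2 [-]
8: W B3 → L1 hit [D]
9: R B3 → L1 hit [D]
10: R B3 → L1 hit [D]
11: W B1 → L1 miss wb→B3 [D]
12: W B3 → L1 miss wb→B1 [D]
13: R B2 → L0 miss [-]
14: R B3 → L1 hit [D]

DIRTY = [3]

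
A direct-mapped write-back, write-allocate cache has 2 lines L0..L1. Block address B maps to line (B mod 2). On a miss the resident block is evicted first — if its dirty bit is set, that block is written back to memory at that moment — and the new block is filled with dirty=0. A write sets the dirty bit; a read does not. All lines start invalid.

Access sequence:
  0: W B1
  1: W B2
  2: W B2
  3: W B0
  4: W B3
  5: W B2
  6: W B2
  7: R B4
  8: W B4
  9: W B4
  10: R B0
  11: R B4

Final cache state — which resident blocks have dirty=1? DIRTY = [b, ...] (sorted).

DIRTY = [3]

0: W B1 → L1 miss [D]
1: W B2 → L0 miss [D]
2: W B2 → L0 hit [D]
3: W B0 → L0 miss wb→B2 [D]
4: W B3 → L1 miss wb→B1 [D]
5: W B2 → L0 miss wb→B0 [D]
6: W B2 → L0 hit [D]
7: R B4 → L0 miss wb→B2 [-]
8: W B4 → L0 hit [D]
9: W B4 → L0 hit [D]
10: R B0 → L0 miss wb→B4 [-]
11: R B4 → L0 miss [-]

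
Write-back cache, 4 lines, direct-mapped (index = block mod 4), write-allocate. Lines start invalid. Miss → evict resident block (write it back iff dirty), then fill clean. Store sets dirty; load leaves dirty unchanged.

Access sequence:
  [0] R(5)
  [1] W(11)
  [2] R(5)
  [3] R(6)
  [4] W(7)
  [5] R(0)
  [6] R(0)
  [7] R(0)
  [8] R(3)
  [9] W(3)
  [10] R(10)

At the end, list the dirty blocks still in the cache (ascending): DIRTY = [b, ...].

0: R B5 -> L1 miss  d=-]
1: W B11 -> L3 miss  d=D]
2: R B5 -> L1 hit  d=-]
3: R B6 -> L2 miss  d=-]
4: W B7 -> L3 miss wb->B11  d=D]
5: R B0 -> L0 miss  d=-]
6: R B0 -> L0 hit  d=-]
7: R B0 -> L0 hit  d=-]
8: R B3 -> L3 miss wb->B7  d=-]
9: W B3 -> L3 hit  d=D]
10: R B10 -> L2 miss  d=-]

DIRTY = [3]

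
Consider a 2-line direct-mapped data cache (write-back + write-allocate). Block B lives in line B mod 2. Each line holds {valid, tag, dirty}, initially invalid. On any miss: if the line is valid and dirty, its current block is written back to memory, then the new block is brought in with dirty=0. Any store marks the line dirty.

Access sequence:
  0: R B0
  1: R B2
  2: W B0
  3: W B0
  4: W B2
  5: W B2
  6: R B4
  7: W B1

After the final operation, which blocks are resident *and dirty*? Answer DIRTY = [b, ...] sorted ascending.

0: R B0 -> L0 miss  d=-]
1: R B2 -> L0 miss  d=-]
2: W B0 -> L0 miss  d=D]
3: W B0 -> L0 hit  d=D]
4: W B2 -> L0 miss wb->B0  d=D]
5: W B2 -> L0 hit  d=D]
6: R B4 -> L0 miss wb->B2  d=-]
7: W B1 -> L1 miss  d=D]

DIRTY = [1]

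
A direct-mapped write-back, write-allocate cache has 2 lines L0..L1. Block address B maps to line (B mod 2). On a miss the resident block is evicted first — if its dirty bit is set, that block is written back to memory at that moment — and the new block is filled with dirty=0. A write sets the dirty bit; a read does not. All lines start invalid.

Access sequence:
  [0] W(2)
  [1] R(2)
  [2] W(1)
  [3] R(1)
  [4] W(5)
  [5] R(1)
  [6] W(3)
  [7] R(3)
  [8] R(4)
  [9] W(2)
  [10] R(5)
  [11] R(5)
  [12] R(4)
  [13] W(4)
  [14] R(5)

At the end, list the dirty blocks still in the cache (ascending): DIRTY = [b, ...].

  0 | W B2 → L0 miss [D]
  1 | R B2 → L0 hit [D]
  2 | W B1 → L1 miss [D]
  3 | R B1 → L1 hit [D]
  4 | W B5 → L1 miss wb→B1 [D]
  5 | R B1 → L1 miss wb→B5 [-]
  6 | W B3 → L1 miss [D]
  7 | R B3 → L1 hit [D]
  8 | R B4 → L0 miss wb→B2 [-]
  9 | W B2 → L0 miss [D]
  10 | R B5 → L1 miss wb→B3 [-]
  11 | R B5 → L1 hit [-]
  12 | R B4 → L0 miss wb→B2 [-]
  13 | W B4 → L0 hit [D]
  14 | R B5 → L1 hit [-]

DIRTY = [4]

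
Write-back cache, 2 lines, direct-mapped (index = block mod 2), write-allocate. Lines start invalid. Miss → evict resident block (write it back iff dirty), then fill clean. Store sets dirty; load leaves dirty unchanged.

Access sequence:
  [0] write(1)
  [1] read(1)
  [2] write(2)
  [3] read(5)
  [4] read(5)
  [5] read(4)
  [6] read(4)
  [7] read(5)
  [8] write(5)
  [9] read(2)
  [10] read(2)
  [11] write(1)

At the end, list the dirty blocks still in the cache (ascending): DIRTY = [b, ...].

0: W B1 -> L1 miss  d=D]
1: R B1 -> L1 hit  d=D]
2: W B2 -> L0 miss  d=D]
3: R B5 -> L1 miss wb->B1  d=-]
4: R B5 -> L1 hit  d=-]
5: R B4 -> L0 miss wb->B2  d=-]
6: R B4 -> L0 hit  d=-]
7: R B5 -> L1 hit  d=-]
8: W B5 -> L1 hit  d=D]
9: R B2 -> L0 miss  d=-]
10: R B2 -> L0 hit  d=-]
11: W B1 -> L1 miss wb->B5  d=D]

DIRTY = [1]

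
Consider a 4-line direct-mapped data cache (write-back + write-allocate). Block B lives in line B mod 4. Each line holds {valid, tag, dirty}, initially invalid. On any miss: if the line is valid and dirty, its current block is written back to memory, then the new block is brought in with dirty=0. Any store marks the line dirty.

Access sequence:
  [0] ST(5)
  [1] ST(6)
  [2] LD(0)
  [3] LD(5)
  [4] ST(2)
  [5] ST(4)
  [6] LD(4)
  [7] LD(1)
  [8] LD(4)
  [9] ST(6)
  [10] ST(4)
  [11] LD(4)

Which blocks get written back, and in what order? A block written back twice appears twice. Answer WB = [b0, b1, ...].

0: W B5 → L1 miss [D]
1: W B6 → L2 miss [D]
2: R B0 → L0 miss [-]
3: R B5 → L1 hit [D]
4: W B2 → L2 miss wb→B6 [D]
5: W B4 → L0 miss [D]
6: R B4 → L0 hit [D]
7: R B1 → L1 miss wb→B5 [-]
8: R B4 → L0 hit [D]
9: W B6 → L2 miss wb→B2 [D]
10: W B4 → L0 hit [D]
11: R B4 → L0 hit [D]

WB = [6, 5, 2]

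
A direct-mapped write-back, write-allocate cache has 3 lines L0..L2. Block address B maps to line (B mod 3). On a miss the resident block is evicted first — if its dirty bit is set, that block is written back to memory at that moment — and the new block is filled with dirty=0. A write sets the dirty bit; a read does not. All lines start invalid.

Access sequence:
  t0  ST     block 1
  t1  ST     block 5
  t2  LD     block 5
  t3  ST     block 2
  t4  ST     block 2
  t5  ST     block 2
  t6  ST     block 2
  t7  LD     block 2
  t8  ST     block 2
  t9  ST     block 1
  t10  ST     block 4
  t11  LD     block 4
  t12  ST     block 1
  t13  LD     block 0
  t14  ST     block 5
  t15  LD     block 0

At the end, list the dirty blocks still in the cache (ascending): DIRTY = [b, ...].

0: W B1 → L1 miss [D]
1: W B5 → L2 miss [D]
2: R B5 → L2 hit [D]
3: W B2 → L2 miss wb→B5 [D]
4: W B2 → L2 hit [D]
5: W B2 → L2 hit [D]
6: W B2 → L2 hit [D]
7: R B2 → L2 hit [D]
8: W B2 → L2 hit [D]
9: W B1 → L1 hit [D]
10: W B4 → L1 miss wb→B1 [D]
11: R B4 → L1 hit [D]
12: W B1 → L1 miss wb→B4 [D]
13: R B0 → L0 miss [-]
14: W B5 → L2 miss wb→B2 [D]
15: R B0 → L0 hit [-]

DIRTY = [1, 5]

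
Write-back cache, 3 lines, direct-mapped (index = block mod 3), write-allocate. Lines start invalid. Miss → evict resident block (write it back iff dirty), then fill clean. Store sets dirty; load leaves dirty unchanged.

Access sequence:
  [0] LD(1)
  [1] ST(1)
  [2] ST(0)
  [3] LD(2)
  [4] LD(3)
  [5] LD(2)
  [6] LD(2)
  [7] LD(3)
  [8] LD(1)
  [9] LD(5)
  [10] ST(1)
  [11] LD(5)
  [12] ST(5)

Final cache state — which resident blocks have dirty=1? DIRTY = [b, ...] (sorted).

DIRTY = [1, 5]

0: R B1 -> L1 miss  d=-]
1: W B1 -> L1 hit  d=D]
2: W B0 -> L0 miss  d=D]
3: R B2 -> L2 miss  d=-]
4: R B3 -> L0 miss wb->B0  d=-]
5: R B2 -> L2 hit  d=-]
6: R B2 -> L2 hit  d=-]
7: R B3 -> L0 hit  d=-]
8: R B1 -> L1 hit  d=D]
9: R B5 -> L2 miss  d=-]
10: W B1 -> L1 hit  d=D]
11: R B5 -> L2 hit  d=-]
12: W B5 -> L2 hit  d=D]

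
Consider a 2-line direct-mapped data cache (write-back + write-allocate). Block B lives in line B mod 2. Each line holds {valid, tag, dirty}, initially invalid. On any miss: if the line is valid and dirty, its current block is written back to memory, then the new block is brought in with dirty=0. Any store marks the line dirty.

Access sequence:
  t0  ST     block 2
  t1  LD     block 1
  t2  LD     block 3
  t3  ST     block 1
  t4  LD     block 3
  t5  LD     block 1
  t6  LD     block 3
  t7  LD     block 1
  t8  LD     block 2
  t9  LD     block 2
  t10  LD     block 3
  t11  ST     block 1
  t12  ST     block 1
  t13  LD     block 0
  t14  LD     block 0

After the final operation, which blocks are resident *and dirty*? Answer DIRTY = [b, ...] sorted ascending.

DIRTY = [1]

0: W B2 → L0 miss [D]
1: R B1 → L1 miss [-]
2: R B3 → L1 miss [-]
3: W B1 → L1 miss [D]
4: R B3 → L1 miss wb→B1 [-]
5: R B1 → L1 miss [-]
6: R B3 → L1 miss [-]
7: R B1 → L1 miss [-]
8: R B2 → L0 hit [D]
9: R B2 → L0 hit [D]
10: R B3 → L1 miss [-]
11: W B1 → L1 miss [D]
12: W B1 → L1 hit [D]
13: R B0 → L0 miss wb→B2 [-]
14: R B0 → L0 hit [-]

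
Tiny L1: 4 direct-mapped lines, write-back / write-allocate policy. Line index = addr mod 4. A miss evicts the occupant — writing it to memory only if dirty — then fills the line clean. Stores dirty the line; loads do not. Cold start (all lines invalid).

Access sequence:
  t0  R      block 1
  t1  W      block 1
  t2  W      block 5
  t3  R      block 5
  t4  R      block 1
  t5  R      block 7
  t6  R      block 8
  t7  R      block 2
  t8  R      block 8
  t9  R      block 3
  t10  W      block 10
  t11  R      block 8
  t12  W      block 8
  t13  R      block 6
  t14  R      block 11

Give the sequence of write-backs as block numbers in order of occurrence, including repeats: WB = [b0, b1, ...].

  0 | R B1 → L1 miss [-]
  1 | W B1 → L1 hit [D]
  2 | W B5 → L1 miss wb→B1 [D]
  3 | R B5 → L1 hit [D]
  4 | R B1 → L1 miss wb→B5 [-]
  5 | R B7 → L3 miss [-]
  6 | R B8 → L0 miss [-]
  7 | R B2 → L2 miss [-]
  8 | R B8 → L0 hit [-]
  9 | R B3 → L3 miss [-]
  10 | W B10 → L2 miss [D]
  11 | R B8 → L0 hit [-]
  12 | W B8 → L0 hit [D]
  13 | R B6 → L2 miss wb→B10 [-]
  14 | R B11 → L3 miss [-]

WB = [1, 5, 10]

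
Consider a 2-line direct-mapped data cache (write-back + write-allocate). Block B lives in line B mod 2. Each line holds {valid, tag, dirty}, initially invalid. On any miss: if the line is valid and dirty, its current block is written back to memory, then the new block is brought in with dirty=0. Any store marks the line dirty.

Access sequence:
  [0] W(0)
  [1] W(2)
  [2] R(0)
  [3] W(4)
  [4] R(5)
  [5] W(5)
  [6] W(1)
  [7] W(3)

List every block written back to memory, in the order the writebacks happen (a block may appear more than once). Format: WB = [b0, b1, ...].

0: W B0 -> L0 miss  d=D]
1: W B2 -> L0 miss wb->B0  d=D]
2: R B0 -> L0 miss wb->B2  d=-]
3: W B4 -> L0 miss  d=D]
4: R B5 -> L1 miss  d=-]
5: W B5 -> L1 hit  d=D]
6: W B1 -> L1 miss wb->B5  d=D]
7: W B3 -> L1 miss wb->B1  d=D]

WB = [0, 2, 5, 1]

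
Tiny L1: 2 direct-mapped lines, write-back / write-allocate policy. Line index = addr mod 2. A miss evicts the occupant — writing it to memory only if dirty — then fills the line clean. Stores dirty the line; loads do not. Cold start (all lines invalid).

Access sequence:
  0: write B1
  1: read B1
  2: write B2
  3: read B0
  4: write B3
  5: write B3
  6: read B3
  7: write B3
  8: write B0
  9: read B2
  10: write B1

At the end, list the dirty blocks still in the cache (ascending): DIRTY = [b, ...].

  0 | W B1 → L1 miss [D]
  1 | R B1 → L1 hit [D]
  2 | W B2 → L0 miss [D]
  3 | R B0 → L0 miss wb→B2 [-]
  4 | W B3 → L1 miss wb→B1 [D]
  5 | W B3 → L1 hit [D]
  6 | R B3 → L1 hit [D]
  7 | W B3 → L1 hit [D]
  8 | W B0 → L0 hit [D]
  9 | R B2 → L0 miss wb→B0 [-]
  10 | W B1 → L1 miss wb→B3 [D]

DIRTY = [1]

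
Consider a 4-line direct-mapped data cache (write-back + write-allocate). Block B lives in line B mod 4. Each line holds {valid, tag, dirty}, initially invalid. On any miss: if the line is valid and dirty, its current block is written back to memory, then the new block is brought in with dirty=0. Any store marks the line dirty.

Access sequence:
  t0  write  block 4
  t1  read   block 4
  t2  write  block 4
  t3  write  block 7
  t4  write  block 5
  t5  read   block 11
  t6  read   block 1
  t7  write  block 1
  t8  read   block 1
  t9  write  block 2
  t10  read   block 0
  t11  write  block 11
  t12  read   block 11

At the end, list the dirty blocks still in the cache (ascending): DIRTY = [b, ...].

0: W B4 → L0 miss [D]
1: R B4 → L0 hit [D]
2: W B4 → L0 hit [D]
3: W B7 → L3 miss [D]
4: W B5 → L1 miss [D]
5: R B11 → L3 miss wb→B7 [-]
6: R B1 → L1 miss wb→B5 [-]
7: W B1 → L1 hit [D]
8: R B1 → L1 hit [D]
9: W B2 → L2 miss [D]
10: R B0 → L0 miss wb→B4 [-]
11: W B11 → L3 hit [D]
12: R B11 → L3 hit [D]

DIRTY = [1, 2, 11]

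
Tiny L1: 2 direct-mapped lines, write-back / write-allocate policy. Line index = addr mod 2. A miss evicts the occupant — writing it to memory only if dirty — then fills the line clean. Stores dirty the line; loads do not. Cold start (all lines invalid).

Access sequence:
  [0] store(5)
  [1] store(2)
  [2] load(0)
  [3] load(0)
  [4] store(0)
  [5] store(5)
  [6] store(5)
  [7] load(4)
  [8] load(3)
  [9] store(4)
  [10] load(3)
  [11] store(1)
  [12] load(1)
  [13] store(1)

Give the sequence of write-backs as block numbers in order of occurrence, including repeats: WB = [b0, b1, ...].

WB = [2, 0, 5]

  0 | W B5 → L1 miss [D]
  1 | W B2 → L0 miss [D]
  2 | R B0 → L0 miss wb→B2 [-]
  3 | R B0 → L0 hit [-]
  4 | W B0 → L0 hit [D]
  5 | W B5 → L1 hit [D]
  6 | W B5 → L1 hit [D]
  7 | R B4 → L0 miss wb→B0 [-]
  8 | R B3 → L1 miss wb→B5 [-]
  9 | W B4 → L0 hit [D]
  10 | R B3 → L1 hit [-]
  11 | W B1 → L1 miss [D]
  12 | R B1 → L1 hit [D]
  13 | W B1 → L1 hit [D]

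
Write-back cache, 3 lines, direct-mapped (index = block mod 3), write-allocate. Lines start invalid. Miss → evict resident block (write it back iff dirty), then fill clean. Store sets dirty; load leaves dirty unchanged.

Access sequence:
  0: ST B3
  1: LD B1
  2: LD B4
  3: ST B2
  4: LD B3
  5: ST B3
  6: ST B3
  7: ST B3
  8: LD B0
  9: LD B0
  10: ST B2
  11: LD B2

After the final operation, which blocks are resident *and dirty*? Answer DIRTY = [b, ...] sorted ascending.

  0 | W B3 → L0 miss [D]
  1 | R B1 → L1 miss [-]
  2 | R B4 → L1 miss [-]
  3 | W B2 → L2 miss [D]
  4 | R B3 → L0 hit [D]
  5 | W B3 → L0 hit [D]
  6 | W B3 → L0 hit [D]
  7 | W B3 → L0 hit [D]
  8 | R B0 → L0 miss wb→B3 [-]
  9 | R B0 → L0 hit [-]
  10 | W B2 → L2 hit [D]
  11 | R B2 → L2 hit [D]

DIRTY = [2]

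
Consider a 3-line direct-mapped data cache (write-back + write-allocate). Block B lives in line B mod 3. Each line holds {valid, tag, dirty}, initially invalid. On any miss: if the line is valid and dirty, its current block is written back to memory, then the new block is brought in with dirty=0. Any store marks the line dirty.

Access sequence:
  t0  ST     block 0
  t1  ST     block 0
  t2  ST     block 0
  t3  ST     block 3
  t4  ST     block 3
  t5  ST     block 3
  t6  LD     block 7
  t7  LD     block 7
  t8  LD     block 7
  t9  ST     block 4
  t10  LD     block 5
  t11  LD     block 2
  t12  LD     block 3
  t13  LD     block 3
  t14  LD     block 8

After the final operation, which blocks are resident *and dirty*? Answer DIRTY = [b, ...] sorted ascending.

DIRTY = [3, 4]

0: W B0 → L0 miss [D]
1: W B0 → L0 hit [D]
2: W B0 → L0 hit [D]
3: W B3 → L0 miss wb→B0 [D]
4: W B3 → L0 hit [D]
5: W B3 → L0 hit [D]
6: R B7 → L1 miss [-]
7: R B7 → L1 hit [-]
8: R B7 → L1 hit [-]
9: W B4 → L1 miss [D]
10: R B5 → L2 miss [-]
11: R B2 → L2 miss [-]
12: R B3 → L0 hit [D]
13: R B3 → L0 hit [D]
14: R B8 → L2 miss [-]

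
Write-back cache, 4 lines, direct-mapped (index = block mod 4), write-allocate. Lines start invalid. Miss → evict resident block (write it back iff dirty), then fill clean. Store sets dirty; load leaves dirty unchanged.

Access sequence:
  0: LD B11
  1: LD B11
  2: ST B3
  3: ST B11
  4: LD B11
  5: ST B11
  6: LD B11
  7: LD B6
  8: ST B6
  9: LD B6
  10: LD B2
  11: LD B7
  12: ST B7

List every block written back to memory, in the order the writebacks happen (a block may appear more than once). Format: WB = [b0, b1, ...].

WB = [3, 6, 11]

0: R B11 -> L3 miss  d=-]
1: R B11 -> L3 hit  d=-]
2: W B3 -> L3 miss  d=D]
3: W B11 -> L3 miss wb->B3  d=D]
4: R B11 -> L3 hit  d=D]
5: W B11 -> L3 hit  d=D]
6: R B11 -> L3 hit  d=D]
7: R B6 -> L2 miss  d=-]
8: W B6 -> L2 hit  d=D]
9: R B6 -> L2 hit  d=D]
10: R B2 -> L2 miss wb->B6  d=-]
11: R B7 -> L3 miss wb->B11  d=-]
12: W B7 -> L3 hit  d=D]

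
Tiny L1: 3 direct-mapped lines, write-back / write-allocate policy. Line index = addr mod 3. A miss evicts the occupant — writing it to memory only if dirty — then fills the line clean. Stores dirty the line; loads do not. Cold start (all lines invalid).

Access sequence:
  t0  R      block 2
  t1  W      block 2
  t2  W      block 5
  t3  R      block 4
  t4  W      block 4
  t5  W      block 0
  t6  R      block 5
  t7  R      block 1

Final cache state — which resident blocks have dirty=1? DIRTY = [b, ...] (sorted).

  0 | R B2 → L2 miss [-]
  1 | W B2 → L2 hit [D]
  2 | W B5 → L2 miss wb→B2 [D]
  3 | R B4 → L1 miss [-]
  4 | W B4 → L1 hit [D]
  5 | W B0 → L0 miss [D]
  6 | R B5 → L2 hit [D]
  7 | R B1 → L1 miss wb→B4 [-]

DIRTY = [0, 5]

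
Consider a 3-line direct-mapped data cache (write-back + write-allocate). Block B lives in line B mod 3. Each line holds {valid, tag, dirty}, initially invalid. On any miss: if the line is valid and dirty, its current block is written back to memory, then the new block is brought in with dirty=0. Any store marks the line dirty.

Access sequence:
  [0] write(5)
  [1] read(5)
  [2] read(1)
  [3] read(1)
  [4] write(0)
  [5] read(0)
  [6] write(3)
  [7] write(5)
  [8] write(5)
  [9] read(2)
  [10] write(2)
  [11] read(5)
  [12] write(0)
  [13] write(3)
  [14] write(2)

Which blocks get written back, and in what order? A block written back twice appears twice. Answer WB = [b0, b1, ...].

  0 | W B5 → L2 miss [D]
  1 | R B5 → L2 hit [D]
  2 | R B1 → L1 miss [-]
  3 | R B1 → L1 hit [-]
  4 | W B0 → L0 miss [D]
  5 | R B0 → L0 hit [D]
  6 | W B3 → L0 miss wb→B0 [D]
  7 | W B5 → L2 hit [D]
  8 | W B5 → L2 hit [D]
  9 | R B2 → L2 miss wb→B5 [-]
  10 | W B2 → L2 hit [D]
  11 | R B5 → L2 miss wb→B2 [-]
  12 | W B0 → L0 miss wb→B3 [D]
  13 | W B3 → L0 miss wb→B0 [D]
  14 | W B2 → L2 miss [D]

WB = [0, 5, 2, 3, 0]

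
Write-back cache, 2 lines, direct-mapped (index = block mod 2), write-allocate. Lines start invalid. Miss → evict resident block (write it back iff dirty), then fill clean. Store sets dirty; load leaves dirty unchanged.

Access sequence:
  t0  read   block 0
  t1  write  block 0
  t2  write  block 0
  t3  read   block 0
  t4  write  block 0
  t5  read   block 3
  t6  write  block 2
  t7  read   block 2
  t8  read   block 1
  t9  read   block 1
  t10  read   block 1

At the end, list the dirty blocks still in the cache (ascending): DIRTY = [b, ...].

  0 | R B0 → L0 miss [-]
  1 | W B0 → L0 hit [D]
  2 | W B0 → L0 hit [D]
  3 | R B0 → L0 hit [D]
  4 | W B0 → L0 hit [D]
  5 | R B3 → L1 miss [-]
  6 | W B2 → L0 miss wb→B0 [D]
  7 | R B2 → L0 hit [D]
  8 | R B1 → L1 miss [-]
  9 | R B1 → L1 hit [-]
  10 | R B1 → L1 hit [-]

DIRTY = [2]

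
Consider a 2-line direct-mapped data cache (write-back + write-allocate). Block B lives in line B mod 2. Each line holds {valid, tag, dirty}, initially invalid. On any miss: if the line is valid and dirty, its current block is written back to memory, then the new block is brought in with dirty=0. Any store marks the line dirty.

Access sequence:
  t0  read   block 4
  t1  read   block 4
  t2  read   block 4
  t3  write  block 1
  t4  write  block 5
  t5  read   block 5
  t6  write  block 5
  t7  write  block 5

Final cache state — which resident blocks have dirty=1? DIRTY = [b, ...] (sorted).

  0 | R B4 → L0 miss [-]
  1 | R B4 → L0 hit [-]
  2 | R B4 → L0 hit [-]
  3 | W B1 → L1 miss [D]
  4 | W B5 → L1 miss wb→B1 [D]
  5 | R B5 → L1 hit [D]
  6 | W B5 → L1 hit [D]
  7 | W B5 → L1 hit [D]

DIRTY = [5]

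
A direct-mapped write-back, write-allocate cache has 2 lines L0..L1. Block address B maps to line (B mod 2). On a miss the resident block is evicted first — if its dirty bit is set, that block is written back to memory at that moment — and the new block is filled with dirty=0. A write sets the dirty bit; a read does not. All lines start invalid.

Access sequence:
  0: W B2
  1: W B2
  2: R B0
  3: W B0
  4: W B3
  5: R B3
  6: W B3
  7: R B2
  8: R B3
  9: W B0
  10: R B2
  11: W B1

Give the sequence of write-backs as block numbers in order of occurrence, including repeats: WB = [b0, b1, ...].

WB = [2, 0, 0, 3]

0: W B2 -> L0 miss  d=D]
1: W B2 -> L0 hit  d=D]
2: R B0 -> L0 miss wb->B2  d=-]
3: W B0 -> L0 hit  d=D]
4: W B3 -> L1 miss  d=D]
5: R B3 -> L1 hit  d=D]
6: W B3 -> L1 hit  d=D]
7: R B2 -> L0 miss wb->B0  d=-]
8: R B3 -> L1 hit  d=D]
9: W B0 -> L0 miss  d=D]
10: R B2 -> L0 miss wb->B0  d=-]
11: W B1 -> L1 miss wb->B3  d=D]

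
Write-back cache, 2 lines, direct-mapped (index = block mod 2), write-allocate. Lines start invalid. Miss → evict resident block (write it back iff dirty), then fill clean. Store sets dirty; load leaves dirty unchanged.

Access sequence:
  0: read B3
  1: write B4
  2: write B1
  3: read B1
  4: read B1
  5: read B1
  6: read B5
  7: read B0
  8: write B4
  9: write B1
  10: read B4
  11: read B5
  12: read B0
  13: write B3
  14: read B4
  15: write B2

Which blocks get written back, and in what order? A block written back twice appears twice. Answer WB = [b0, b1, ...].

  0 | R B3 → L1 miss [-]
  1 | W B4 → L0 miss [D]
  2 | W B1 → L1 miss [D]
  3 | R B1 → L1 hit [D]
  4 | R B1 → L1 hit [D]
  5 | R B1 → L1 hit [D]
  6 | R B5 → L1 miss wb→B1 [-]
  7 | R B0 → L0 miss wb→B4 [-]
  8 | W B4 → L0 miss [D]
  9 | W B1 → L1 miss [D]
  10 | R B4 → L0 hit [D]
  11 | R B5 → L1 miss wb→B1 [-]
  12 | R B0 → L0 miss wb→B4 [-]
  13 | W B3 → L1 miss [D]
  14 | R B4 → L0 miss [-]
  15 | W B2 → L0 miss [D]

WB = [1, 4, 1, 4]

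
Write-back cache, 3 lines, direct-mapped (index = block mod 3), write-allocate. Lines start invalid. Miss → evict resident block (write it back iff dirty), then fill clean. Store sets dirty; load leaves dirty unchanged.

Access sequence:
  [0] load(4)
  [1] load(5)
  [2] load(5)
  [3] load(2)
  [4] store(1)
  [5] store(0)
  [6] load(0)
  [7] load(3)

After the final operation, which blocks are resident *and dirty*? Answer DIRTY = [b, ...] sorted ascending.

0: R B4 -> L1 miss  d=-]
1: R B5 -> L2 miss  d=-]
2: R B5 -> L2 hit  d=-]
3: R B2 -> L2 miss  d=-]
4: W B1 -> L1 miss  d=D]
5: W B0 -> L0 miss  d=D]
6: R B0 -> L0 hit  d=D]
7: R B3 -> L0 miss wb->B0  d=-]

DIRTY = [1]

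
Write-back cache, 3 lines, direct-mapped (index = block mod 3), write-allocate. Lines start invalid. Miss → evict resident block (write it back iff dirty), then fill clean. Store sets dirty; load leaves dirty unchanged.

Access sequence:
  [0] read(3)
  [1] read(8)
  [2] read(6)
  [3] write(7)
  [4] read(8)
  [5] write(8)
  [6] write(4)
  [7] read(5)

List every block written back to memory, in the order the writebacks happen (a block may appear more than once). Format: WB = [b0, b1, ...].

  0 | R B3 → L0 miss [-]
  1 | R B8 → L2 miss [-]
  2 | R B6 → L0 miss [-]
  3 | W B7 → L1 miss [D]
  4 | R B8 → L2 hit [-]
  5 | W B8 → L2 hit [D]
  6 | W B4 → L1 miss wb→B7 [D]
  7 | R B5 → L2 miss wb→B8 [-]

WB = [7, 8]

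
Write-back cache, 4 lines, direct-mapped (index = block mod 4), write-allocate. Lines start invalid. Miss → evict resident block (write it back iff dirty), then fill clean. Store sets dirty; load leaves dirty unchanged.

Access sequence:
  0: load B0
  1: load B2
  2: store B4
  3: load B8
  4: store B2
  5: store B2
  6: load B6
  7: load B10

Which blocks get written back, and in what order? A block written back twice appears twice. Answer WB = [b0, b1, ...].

WB = [4, 2]

0: R B0 -> L0 miss  d=-]
1: R B2 -> L2 miss  d=-]
2: W B4 -> L0 miss  d=D]
3: R B8 -> L0 miss wb->B4  d=-]
4: W B2 -> L2 hit  d=D]
5: W B2 -> L2 hit  d=D]
6: R B6 -> L2 miss wb->B2  d=-]
7: R B10 -> L2 miss  d=-]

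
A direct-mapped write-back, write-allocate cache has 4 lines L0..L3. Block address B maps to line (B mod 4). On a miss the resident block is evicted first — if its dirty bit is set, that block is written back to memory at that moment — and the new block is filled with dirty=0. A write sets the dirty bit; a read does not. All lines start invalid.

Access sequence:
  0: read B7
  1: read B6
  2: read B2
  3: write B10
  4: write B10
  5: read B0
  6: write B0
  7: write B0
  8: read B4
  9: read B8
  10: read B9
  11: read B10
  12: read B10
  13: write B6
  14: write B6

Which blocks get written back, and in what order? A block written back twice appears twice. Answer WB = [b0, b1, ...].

0: R B7 -> L3 miss  d=-]
1: R B6 -> L2 miss  d=-]
2: R B2 -> L2 miss  d=-]
3: W B10 -> L2 miss  d=D]
4: W B10 -> L2 hit  d=D]
5: R B0 -> L0 miss  d=-]
6: W B0 -> L0 hit  d=D]
7: W B0 -> L0 hit  d=D]
8: R B4 -> L0 miss wb->B0  d=-]
9: R B8 -> L0 miss  d=-]
10: R B9 -> L1 miss  d=-]
11: R B10 -> L2 hit  d=D]
12: R B10 -> L2 hit  d=D]
13: W B6 -> L2 miss wb->B10  d=D]
14: W B6 -> L2 hit  d=D]

WB = [0, 10]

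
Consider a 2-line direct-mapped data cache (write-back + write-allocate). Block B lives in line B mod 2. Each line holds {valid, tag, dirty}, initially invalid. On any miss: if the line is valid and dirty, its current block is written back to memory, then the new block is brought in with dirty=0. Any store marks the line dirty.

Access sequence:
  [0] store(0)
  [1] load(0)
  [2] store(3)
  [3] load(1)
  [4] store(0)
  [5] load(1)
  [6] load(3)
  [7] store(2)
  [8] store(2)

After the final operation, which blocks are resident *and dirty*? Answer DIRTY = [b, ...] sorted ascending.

DIRTY = [2]

0: W B0 -> L0 miss  d=D]
1: R B0 -> L0 hit  d=D]
2: W B3 -> L1 miss  d=D]
3: R B1 -> L1 miss wb->B3  d=-]
4: W B0 -> L0 hit  d=D]
5: R B1 -> L1 hit  d=-]
6: R B3 -> L1 miss  d=-]
7: W B2 -> L0 miss wb->B0  d=D]
8: W B2 -> L0 hit  d=D]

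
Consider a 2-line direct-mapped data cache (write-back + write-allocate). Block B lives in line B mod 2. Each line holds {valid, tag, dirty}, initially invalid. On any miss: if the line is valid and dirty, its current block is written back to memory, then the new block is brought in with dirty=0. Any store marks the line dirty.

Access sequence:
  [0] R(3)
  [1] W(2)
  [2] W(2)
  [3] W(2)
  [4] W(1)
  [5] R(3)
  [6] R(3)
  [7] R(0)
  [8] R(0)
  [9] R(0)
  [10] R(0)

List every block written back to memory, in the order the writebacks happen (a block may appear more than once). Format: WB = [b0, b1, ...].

  0 | R B3 → L1 miss [-]
  1 | W B2 → L0 miss [D]
  2 | W B2 → L0 hit [D]
  3 | W B2 → L0 hit [D]
  4 | W B1 → L1 miss [D]
  5 | R B3 → L1 miss wb→B1 [-]
  6 | R B3 → L1 hit [-]
  7 | R B0 → L0 miss wb→B2 [-]
  8 | R B0 → L0 hit [-]
  9 | R B0 → L0 hit [-]
  10 | R B0 → L0 hit [-]

WB = [1, 2]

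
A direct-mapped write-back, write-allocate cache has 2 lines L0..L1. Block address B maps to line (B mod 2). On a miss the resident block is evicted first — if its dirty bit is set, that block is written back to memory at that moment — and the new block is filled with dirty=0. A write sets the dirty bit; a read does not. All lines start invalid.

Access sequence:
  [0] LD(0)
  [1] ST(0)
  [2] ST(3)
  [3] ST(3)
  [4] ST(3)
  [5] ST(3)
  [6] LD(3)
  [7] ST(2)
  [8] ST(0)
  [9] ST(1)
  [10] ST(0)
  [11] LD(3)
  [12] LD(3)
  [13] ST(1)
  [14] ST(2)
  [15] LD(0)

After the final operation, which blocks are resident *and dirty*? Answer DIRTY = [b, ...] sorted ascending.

  0 | R B0 → L0 miss [-]
  1 | W B0 → L0 hit [D]
  2 | W B3 → L1 miss [D]
  3 | W B3 → L1 hit [D]
  4 | W B3 → L1 hit [D]
  5 | W B3 → L1 hit [D]
  6 | R B3 → L1 hit [D]
  7 | W B2 → L0 miss wb→B0 [D]
  8 | W B0 → L0 miss wb→B2 [D]
  9 | W B1 → L1 miss wb→B3 [D]
  10 | W B0 → L0 hit [D]
  11 | R B3 → L1 miss wb→B1 [-]
  12 | R B3 → L1 hit [-]
  13 | W B1 → L1 miss [D]
  14 | W B2 → L0 miss wb→B0 [D]
  15 | R B0 → L0 miss wb→B2 [-]

DIRTY = [1]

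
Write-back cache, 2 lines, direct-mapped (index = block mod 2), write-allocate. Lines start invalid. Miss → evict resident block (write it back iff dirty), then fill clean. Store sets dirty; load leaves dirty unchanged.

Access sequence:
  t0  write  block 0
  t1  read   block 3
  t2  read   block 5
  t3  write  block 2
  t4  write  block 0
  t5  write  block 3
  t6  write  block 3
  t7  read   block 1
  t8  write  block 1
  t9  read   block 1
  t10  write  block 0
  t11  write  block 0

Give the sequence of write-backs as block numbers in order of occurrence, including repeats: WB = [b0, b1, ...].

0: W B0 → L0 miss [D]
1: R B3 → L1 miss [-]
2: R B5 → L1 miss [-]
3: W B2 → L0 miss wb→B0 [D]
4: W B0 → L0 miss wb→B2 [D]
5: W B3 → L1 miss [D]
6: W B3 → L1 hit [D]
7: R B1 → L1 miss wb→B3 [-]
8: W B1 → L1 hit [D]
9: R B1 → L1 hit [D]
10: W B0 → L0 hit [D]
11: W B0 → L0 hit [D]

WB = [0, 2, 3]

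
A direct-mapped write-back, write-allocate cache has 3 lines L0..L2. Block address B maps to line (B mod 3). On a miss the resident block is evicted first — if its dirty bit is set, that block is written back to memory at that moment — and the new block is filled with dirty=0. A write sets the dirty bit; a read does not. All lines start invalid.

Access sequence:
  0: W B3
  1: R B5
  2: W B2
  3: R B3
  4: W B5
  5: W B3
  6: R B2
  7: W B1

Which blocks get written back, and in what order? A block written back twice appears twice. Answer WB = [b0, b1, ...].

WB = [2, 5]

0: W B3 -> L0 miss  d=D]
1: R B5 -> L2 miss  d=-]
2: W B2 -> L2 miss  d=D]
3: R B3 -> L0 hit  d=D]
4: W B5 -> L2 miss wb->B2  d=D]
5: W B3 -> L0 hit  d=D]
6: R B2 -> L2 miss wb->B5  d=-]
7: W B1 -> L1 miss  d=D]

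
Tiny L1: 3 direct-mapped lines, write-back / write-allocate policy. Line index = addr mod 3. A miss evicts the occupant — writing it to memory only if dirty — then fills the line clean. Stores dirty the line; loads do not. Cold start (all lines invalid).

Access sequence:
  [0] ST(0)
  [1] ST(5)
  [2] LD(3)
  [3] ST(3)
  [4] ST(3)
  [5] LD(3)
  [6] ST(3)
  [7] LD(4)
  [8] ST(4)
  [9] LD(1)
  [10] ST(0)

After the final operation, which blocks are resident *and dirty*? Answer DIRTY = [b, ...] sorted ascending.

DIRTY = [0, 5]

0: W B0 → L0 miss [D]
1: W B5 → L2 miss [D]
2: R B3 → L0 miss wb→B0 [-]
3: W B3 → L0 hit [D]
4: W B3 → L0 hit [D]
5: R B3 → L0 hit [D]
6: W B3 → L0 hit [D]
7: R B4 → L1 miss [-]
8: W B4 → L1 hit [D]
9: R B1 → L1 miss wb→B4 [-]
10: W B0 → L0 miss wb→B3 [D]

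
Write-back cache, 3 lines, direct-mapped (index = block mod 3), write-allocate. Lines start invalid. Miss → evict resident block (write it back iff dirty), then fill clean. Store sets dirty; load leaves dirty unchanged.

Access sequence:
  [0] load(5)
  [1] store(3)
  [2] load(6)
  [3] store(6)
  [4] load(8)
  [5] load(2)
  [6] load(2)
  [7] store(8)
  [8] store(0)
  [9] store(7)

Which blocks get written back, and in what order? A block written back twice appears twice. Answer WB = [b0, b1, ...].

WB = [3, 6]

0: R B5 → L2 miss [-]
1: W B3 → L0 miss [D]
2: R B6 → L0 miss wb→B3 [-]
3: W B6 → L0 hit [D]
4: R B8 → L2 miss [-]
5: R B2 → L2 miss [-]
6: R B2 → L2 hit [-]
7: W B8 → L2 miss [D]
8: W B0 → L0 miss wb→B6 [D]
9: W B7 → L1 miss [D]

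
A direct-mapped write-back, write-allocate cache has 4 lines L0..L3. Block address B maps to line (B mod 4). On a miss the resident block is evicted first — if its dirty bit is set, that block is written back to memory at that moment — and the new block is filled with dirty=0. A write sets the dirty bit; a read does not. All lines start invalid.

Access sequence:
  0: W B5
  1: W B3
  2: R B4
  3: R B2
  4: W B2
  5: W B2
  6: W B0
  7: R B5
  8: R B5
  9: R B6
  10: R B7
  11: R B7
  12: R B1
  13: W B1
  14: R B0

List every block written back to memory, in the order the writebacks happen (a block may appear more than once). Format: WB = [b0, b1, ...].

0: W B5 → L1 miss [D]
1: W B3 → L3 miss [D]
2: R B4 → L0 miss [-]
3: R B2 → L2 miss [-]
4: W B2 → L2 hit [D]
5: W B2 → L2 hit [D]
6: W B0 → L0 miss [D]
7: R B5 → L1 hit [D]
8: R B5 → L1 hit [D]
9: R B6 → L2 miss wb→B2 [-]
10: R B7 → L3 miss wb→B3 [-]
11: R B7 → L3 hit [-]
12: R B1 → L1 miss wb→B5 [-]
13: W B1 → L1 hit [D]
14: R B0 → L0 hit [D]

WB = [2, 3, 5]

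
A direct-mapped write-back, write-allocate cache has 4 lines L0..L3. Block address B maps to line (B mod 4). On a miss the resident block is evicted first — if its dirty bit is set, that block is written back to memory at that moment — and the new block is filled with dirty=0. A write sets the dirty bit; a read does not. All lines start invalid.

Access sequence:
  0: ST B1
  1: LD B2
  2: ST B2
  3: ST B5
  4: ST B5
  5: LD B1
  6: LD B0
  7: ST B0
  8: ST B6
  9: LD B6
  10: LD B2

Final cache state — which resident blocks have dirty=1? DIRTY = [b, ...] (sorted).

DIRTY = [0]

0: W B1 → L1 miss [D]
1: R B2 → L2 miss [-]
2: W B2 → L2 hit [D]
3: W B5 → L1 miss wb→B1 [D]
4: W B5 → L1 hit [D]
5: R B1 → L1 miss wb→B5 [-]
6: R B0 → L0 miss [-]
7: W B0 → L0 hit [D]
8: W B6 → L2 miss wb→B2 [D]
9: R B6 → L2 hit [D]
10: R B2 → L2 miss wb→B6 [-]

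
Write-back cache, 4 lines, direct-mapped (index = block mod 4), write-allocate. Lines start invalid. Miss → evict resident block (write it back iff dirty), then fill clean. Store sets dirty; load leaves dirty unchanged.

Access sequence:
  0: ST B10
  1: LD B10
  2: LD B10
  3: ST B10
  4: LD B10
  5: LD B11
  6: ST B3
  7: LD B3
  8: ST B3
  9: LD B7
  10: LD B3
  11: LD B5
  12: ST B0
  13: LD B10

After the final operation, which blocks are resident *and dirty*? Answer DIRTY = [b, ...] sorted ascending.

DIRTY = [0, 10]

  0 | W B10 → L2 miss [D]
  1 | R B10 → L2 hit [D]
  2 | R B10 → L2 hit [D]
  3 | W B10 → L2 hit [D]
  4 | R B10 → L2 hit [D]
  5 | R B11 → L3 miss [-]
  6 | W B3 → L3 miss [D]
  7 | R B3 → L3 hit [D]
  8 | W B3 → L3 hit [D]
  9 | R B7 → L3 miss wb→B3 [-]
  10 | R B3 → L3 miss [-]
  11 | R B5 → L1 miss [-]
  12 | W B0 → L0 miss [D]
  13 | R B10 → L2 hit [D]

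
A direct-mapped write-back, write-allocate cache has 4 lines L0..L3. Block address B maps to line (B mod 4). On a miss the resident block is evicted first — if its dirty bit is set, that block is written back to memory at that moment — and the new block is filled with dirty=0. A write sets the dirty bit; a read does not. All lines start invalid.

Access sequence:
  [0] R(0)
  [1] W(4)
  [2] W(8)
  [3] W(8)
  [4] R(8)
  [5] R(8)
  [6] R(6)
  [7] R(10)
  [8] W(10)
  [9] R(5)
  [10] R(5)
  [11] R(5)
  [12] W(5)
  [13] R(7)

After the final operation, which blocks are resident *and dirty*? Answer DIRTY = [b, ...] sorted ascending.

  0 | R B0 → L0 miss [-]
  1 | W B4 → L0 miss [D]
  2 | W B8 → L0 miss wb→B4 [D]
  3 | W B8 → L0 hit [D]
  4 | R B8 → L0 hit [D]
  5 | R B8 → L0 hit [D]
  6 | R B6 → L2 miss [-]
  7 | R B10 → L2 miss [-]
  8 | W B10 → L2 hit [D]
  9 | R B5 → L1 miss [-]
  10 | R B5 → L1 hit [-]
  11 | R B5 → L1 hit [-]
  12 | W B5 → L1 hit [D]
  13 | R B7 → L3 miss [-]

DIRTY = [5, 8, 10]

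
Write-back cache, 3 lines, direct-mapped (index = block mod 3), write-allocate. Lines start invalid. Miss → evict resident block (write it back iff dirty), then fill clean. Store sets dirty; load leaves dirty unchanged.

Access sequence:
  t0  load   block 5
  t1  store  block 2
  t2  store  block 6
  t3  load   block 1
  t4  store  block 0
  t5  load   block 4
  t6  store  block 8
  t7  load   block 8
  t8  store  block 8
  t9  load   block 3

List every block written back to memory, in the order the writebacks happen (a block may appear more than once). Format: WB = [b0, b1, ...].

WB = [6, 2, 0]

0: R B5 -> L2 miss  d=-]
1: W B2 -> L2 miss  d=D]
2: W B6 -> L0 miss  d=D]
3: R B1 -> L1 miss  d=-]
4: W B0 -> L0 miss wb->B6  d=D]
5: R B4 -> L1 miss  d=-]
6: W B8 -> L2 miss wb->B2  d=D]
7: R B8 -> L2 hit  d=D]
8: W B8 -> L2 hit  d=D]
9: R B3 -> L0 miss wb->B0  d=-]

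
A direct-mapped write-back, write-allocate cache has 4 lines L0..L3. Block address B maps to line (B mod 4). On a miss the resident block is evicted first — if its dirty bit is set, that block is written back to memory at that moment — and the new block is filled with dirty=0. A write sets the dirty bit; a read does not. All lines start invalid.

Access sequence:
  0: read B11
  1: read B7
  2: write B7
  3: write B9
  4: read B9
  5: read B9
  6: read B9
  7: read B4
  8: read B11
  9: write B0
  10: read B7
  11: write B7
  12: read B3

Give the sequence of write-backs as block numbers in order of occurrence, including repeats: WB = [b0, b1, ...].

WB = [7, 7]

0: R B11 → L3 miss [-]
1: R B7 → L3 miss [-]
2: W B7 → L3 hit [D]
3: W B9 → L1 miss [D]
4: R B9 → L1 hit [D]
5: R B9 → L1 hit [D]
6: R B9 → L1 hit [D]
7: R B4 → L0 miss [-]
8: R B11 → L3 miss wb→B7 [-]
9: W B0 → L0 miss [D]
10: R B7 → L3 miss [-]
11: W B7 → L3 hit [D]
12: R B3 → L3 miss wb→B7 [-]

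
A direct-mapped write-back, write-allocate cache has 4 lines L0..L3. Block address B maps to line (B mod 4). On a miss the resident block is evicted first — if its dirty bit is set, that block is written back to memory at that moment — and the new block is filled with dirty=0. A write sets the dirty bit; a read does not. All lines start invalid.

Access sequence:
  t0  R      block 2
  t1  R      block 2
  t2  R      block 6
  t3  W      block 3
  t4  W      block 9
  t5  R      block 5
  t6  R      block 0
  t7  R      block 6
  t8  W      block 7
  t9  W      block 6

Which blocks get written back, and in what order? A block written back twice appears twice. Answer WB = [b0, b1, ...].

WB = [9, 3]

0: R B2 → L2 miss [-]
1: R B2 → L2 hit [-]
2: R B6 → L2 miss [-]
3: W B3 → L3 miss [D]
4: W B9 → L1 miss [D]
5: R B5 → L1 miss wb→B9 [-]
6: R B0 → L0 miss [-]
7: R B6 → L2 hit [-]
8: W B7 → L3 miss wb→B3 [D]
9: W B6 → L2 hit [D]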